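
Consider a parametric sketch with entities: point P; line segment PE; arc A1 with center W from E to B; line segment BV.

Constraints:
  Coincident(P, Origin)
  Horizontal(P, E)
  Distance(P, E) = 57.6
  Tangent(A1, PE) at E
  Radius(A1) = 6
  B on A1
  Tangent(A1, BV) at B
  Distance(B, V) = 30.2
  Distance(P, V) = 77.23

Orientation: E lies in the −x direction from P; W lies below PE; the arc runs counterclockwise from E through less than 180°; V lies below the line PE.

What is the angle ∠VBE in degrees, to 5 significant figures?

140.30°

P is at the origin; PE is horizontal with |PE| = 57.6 and E on the −x side, so E = (-57.600, 0.0000). The tangent condition forces WE to be normal to PE, so W = E + (0, -6) = (-57.600, -6.0000). Since WB ⟂ BV (tangency), |WV| = √(6.0² + 30.2²) = 30.790 regardless of where B sits on A1. So V lies on both circle(P, 77.23) and circle(W, 30.790); the below-PE intersection is V = (-69.056, -34.580). B is the foot of the tangent from V: B = (-63.497, -4.8957).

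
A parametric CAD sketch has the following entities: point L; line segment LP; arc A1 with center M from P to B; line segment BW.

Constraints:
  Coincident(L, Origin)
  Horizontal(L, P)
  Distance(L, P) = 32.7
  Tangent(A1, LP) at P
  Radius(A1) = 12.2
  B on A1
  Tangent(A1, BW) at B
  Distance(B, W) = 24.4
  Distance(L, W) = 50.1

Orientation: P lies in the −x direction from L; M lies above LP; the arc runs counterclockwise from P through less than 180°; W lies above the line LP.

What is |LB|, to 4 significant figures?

27.33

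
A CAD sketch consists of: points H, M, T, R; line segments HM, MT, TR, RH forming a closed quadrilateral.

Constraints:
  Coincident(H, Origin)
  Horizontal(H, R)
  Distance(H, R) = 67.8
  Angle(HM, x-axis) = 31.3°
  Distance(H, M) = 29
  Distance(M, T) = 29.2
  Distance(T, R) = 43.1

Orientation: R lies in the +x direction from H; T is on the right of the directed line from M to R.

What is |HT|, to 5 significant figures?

30.481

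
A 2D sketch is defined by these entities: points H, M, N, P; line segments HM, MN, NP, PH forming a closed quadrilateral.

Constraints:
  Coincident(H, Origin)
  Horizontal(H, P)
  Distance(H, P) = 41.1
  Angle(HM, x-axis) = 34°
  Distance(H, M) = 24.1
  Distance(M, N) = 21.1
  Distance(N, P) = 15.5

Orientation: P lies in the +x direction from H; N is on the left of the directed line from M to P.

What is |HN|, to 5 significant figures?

43.816

Checks: |MN| = 21.10 ✓; |NP| = 15.50 ✓.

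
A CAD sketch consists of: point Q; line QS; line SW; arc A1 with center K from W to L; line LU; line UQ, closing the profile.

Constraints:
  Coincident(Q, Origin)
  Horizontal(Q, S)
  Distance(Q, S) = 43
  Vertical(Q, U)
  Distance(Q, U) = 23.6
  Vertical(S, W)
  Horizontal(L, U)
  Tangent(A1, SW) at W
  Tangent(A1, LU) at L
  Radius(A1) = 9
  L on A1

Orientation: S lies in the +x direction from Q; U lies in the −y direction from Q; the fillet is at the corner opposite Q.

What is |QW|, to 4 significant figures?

45.41

The virtual corner opposite Q is at (43.00, -23.60). The tangent condition forces KW to be normal to SW and since A1 is tangent to LU there, KL ⟂ LU, with radius 9.0, so the center K sits 9.0 in from both sides at K = (34.00, -14.60). That places the tangent points at W = (43.00, -14.60) on SW and L = (34.00, -23.60) on LU. Then |QW| = |W − Q| = 45.41.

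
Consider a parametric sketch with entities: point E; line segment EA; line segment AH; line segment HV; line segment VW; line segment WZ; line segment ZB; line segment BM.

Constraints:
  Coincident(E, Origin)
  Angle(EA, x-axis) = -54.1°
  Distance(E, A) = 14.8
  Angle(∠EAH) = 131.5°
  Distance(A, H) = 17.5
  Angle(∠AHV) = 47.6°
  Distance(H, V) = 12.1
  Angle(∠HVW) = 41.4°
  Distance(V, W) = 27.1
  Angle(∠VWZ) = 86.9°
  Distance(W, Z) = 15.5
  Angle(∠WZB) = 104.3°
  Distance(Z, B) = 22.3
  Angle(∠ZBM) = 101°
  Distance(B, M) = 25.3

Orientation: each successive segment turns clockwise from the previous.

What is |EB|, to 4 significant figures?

39.52

E is at the origin; EA runs at -54.1° with length 14.8, so A = (8.678, -11.99). ∠EAH = 131.5° gives AH at -102.6° from the x-axis; with |AH| = 17.5, H = (4.861, -29.07). ∠AHV = 47.6° gives HV at 125.0° from the x-axis; with |HV| = 12.1, V = (-2.079, -19.16). ∠HVW = 41.4° gives VW at -13.60° from the x-axis; with |VW| = 27.1, W = (24.26, -25.53). ∠VWZ = 86.9° gives WZ at -106.7° from the x-axis; with |WZ| = 15.5, Z = (19.81, -40.37). ∠WZB = 104.3° gives ZB at 177.6° from the x-axis; with |ZB| = 22.3, B = (-2.474, -39.44). Then |EB| = |B − E| = 39.52.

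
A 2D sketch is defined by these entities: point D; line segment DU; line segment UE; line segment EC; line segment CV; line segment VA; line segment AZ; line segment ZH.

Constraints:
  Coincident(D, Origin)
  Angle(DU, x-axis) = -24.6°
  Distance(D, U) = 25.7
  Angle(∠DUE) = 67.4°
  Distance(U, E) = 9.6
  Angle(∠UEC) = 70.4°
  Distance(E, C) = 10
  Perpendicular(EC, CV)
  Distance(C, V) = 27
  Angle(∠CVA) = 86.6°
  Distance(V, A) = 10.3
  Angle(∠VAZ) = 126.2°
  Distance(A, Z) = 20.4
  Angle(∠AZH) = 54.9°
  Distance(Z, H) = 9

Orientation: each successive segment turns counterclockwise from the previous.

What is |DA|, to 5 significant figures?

41.302

EC is perpendicular to CV, so CV runs at -72.400°; with |CV| = 27.0, V = (22.334, -29.864). ∠CVA = 86.6° gives VA at 21.000° from the x-axis; with |VA| = 10.3, A = (31.950, -26.173). Then |DA| = |A − D| = 41.302.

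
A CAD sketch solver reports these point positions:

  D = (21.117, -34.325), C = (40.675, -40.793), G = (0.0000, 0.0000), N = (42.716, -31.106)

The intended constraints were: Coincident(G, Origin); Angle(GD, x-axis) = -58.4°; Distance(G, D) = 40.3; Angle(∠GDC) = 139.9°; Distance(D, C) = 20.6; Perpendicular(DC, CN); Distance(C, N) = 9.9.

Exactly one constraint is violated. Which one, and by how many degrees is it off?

Perpendicular(DC, CN) — off by 6.40°.

G = (0.00, 0.00) ✓; GD at -58.40° ✓; |GD| = 40.30 ✓; ∠GDC = 139.9° ✓; |DC| = 20.60 ✓; ∠(DC, CN) = 96.40° ✗; |CN| = 9.900 ✓.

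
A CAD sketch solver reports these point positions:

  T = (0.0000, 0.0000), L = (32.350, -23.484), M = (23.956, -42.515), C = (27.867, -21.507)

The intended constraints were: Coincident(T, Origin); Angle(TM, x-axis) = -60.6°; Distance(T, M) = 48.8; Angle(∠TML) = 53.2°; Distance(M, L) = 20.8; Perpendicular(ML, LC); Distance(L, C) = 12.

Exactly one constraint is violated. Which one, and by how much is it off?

Distance(L, C) = 12 — off by 7.10.

T = (0.00, 0.00) ✓; TM at -60.60° ✓; |TM| = 48.80 ✓; ∠TML = 53.20° ✓; |ML| = 20.80 ✓; ∠(ML, LC) = 90.00° ✓; |LC| = 4.900 ✗.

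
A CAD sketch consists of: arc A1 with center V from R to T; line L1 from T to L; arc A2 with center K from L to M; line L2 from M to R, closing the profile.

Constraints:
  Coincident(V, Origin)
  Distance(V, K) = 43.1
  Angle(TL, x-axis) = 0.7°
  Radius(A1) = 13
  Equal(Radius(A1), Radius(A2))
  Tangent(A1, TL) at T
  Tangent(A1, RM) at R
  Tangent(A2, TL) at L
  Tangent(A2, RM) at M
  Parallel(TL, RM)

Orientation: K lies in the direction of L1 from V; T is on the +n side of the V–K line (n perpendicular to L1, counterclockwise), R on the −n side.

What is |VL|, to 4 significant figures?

45.02

The slot axis is L1's direction at 0.7°, so u = (cos 0.7°, sin 0.7°) = (0.9999, 0.01222) and n = (−sin 0.7°, cos 0.7°) = (-0.01222, 0.9999). V is at the origin and K lies 43.1 along u from V, so K = 43.1·u = (43.10, 0.5266). Tangency of A1 to both parallel lines with radius 13.0 puts T and R at V ± 13.0·n: T = (-0.1588, 13.00), R = (0.1588, -13.00). Equal radii place L and M the same way about K: L = K + 13.0·n = (42.94, 13.53), M = K − 13.0·n = (43.26, -12.47). Then |VL| = |L − V| = 45.02.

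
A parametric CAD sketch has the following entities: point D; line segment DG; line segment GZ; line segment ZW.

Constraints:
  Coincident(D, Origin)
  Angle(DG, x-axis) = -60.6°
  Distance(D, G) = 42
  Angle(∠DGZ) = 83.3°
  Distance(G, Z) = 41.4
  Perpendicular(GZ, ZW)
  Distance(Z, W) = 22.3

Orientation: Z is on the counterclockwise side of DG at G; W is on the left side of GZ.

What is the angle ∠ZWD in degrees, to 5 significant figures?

118.01°

∠DGZ = 83.3°, so GZ runs at -60.6° + (180° − 83.3°) = 36.100° from the x-axis; with |GZ| = 41.4, Z = G + 41.4·(cos 36.100°, sin 36.100°) = (54.069, -12.198). GZ ⟂ ZW; with |ZW| = 22.3 on the left of GZ, W = Z + 22.3·(-0.58920, 0.80799) = (40.930, 5.8199). Then cos ∠ZWD = WZ·WD / (|WZ||WD|), giving 118.01°.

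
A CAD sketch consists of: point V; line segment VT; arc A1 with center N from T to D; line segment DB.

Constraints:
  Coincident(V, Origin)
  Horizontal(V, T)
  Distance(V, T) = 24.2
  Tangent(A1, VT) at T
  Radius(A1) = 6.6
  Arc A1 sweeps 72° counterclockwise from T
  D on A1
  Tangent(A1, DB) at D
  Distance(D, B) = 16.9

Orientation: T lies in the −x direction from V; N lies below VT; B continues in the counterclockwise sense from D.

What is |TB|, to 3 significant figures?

23.6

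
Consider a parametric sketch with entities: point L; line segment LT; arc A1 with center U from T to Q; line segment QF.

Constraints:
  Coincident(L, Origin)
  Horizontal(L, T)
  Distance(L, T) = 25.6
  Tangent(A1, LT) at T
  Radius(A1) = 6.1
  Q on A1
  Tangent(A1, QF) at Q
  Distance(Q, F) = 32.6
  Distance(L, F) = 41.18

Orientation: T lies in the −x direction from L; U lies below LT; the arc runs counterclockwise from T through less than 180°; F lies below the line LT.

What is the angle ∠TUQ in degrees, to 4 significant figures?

117.2°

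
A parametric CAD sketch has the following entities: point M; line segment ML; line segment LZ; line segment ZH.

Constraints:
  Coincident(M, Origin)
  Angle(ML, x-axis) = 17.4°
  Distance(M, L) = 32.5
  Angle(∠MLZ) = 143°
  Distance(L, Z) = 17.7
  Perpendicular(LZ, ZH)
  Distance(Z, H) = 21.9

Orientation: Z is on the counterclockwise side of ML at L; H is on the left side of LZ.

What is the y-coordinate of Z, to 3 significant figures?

24.1

M is at the origin; ML runs at 17.4° with length 32.5, so L = 32.5·(cos 17.4°, sin 17.4°) = (31.0, 9.72). ∠MLZ = 143.0°, so LZ runs at 17.4° + (180° − 143.0°) = 54.4° from the x-axis; with |LZ| = 17.7, Z = L + 17.7·(cos 54.4°, sin 54.4°) = (41.3, 24.1). So Z.y = 24.1.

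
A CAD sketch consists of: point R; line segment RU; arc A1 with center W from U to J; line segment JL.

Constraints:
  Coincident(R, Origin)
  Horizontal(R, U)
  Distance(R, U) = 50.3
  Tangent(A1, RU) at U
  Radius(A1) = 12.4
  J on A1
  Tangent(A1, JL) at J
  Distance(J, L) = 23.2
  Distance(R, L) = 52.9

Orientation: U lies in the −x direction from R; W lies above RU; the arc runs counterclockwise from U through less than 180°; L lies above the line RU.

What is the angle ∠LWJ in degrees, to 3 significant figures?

61.9°

Checks: |WJ| = 12.40 ✓; ∠(WJ, JL) = 90.00° ✓; |JL| = 23.20 ✓; |RL| = 52.90 ✓.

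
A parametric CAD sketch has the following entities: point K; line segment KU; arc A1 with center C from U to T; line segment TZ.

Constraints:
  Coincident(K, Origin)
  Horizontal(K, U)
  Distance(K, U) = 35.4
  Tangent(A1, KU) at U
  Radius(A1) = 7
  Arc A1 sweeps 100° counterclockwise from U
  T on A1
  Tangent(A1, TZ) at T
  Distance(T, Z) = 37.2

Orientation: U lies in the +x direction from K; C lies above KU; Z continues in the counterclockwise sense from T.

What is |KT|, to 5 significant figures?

43.084

K is at the origin; KU is horizontal with |KU| = 35.4 and U on the +x side, so U = (35.400, 0.0000). Tangency of A1 to KU means the radius CU is perpendicular to KU, so C = U + (0, 7) = (35.400, 7.0000). On A1, U sits at bearing -90° from C; a 100° counterclockwise sweep puts T at bearing 10°, so T = C + 7.0·(cos 10°, sin 10°) = (42.294, 8.2155). Then |KT| = |T − K| = 43.084.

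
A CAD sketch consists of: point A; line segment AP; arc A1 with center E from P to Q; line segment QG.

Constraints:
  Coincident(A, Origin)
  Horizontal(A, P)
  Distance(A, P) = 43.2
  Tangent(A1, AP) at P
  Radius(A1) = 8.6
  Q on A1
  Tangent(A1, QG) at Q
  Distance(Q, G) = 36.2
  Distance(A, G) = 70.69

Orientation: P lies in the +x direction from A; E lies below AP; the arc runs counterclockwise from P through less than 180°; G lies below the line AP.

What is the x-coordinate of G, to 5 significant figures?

55.572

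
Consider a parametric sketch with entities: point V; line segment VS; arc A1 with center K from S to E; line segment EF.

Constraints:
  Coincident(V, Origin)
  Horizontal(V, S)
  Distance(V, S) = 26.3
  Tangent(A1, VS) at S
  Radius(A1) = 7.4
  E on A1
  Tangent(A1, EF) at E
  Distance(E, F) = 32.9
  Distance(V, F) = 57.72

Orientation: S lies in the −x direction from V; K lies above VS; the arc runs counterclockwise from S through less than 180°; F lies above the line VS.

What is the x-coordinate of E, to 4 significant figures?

-21.42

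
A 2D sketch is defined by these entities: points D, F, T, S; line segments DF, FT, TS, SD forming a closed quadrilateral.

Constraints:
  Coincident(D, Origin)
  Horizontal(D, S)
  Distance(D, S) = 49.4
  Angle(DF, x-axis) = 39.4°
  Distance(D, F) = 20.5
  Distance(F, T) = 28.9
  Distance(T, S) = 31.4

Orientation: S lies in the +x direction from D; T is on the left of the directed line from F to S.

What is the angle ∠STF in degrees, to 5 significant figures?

73.164°

D is at the origin; D and S share the same y with |DS| = 49.4 and S in +x, so S = (49.4, 0). DF runs at 39.4° with |DF| = 20.5, so F = (15.841, 13.012). T is determined by |FT| = 28.9 and |TS| = 31.4 together: it lies at the intersection of circle(F, 28.9) and circle(S, 31.4). With |FS| = 35.993, the foot of the radical line on FS is 15.902 from F and the perpendicular offset is √(28.9² − 15.902²) = 24.131. Taking the left-of-FS solution: T = (39.392, 29.762).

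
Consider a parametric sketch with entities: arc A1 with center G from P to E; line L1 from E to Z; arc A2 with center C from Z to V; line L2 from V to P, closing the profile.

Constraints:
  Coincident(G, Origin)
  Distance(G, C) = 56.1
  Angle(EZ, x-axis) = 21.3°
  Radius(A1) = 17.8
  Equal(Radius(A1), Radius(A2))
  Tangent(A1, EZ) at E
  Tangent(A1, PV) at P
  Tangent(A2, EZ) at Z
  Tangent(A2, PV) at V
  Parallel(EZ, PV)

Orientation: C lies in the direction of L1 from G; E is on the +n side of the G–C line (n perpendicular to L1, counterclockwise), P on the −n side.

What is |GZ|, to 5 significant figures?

58.856

The slot axis is L1's direction at 21.3°, so u = (cos 21.3°, sin 21.3°) = (0.93169, 0.36325) and n = (−sin 21.3°, cos 21.3°) = (-0.36325, 0.93169). G is at the origin and C lies 56.1 along u from G, so C = 56.1·u = (52.268, 20.378). Tangency of A1 to both parallel lines with radius 17.8 puts E and P at G ± 17.8·n: E = (-6.4659, 16.584), P = (6.4659, -16.584). Equal radii place Z and V the same way about C: Z = C + 17.8·n = (45.802, 36.962), V = C − 17.8·n = (58.734, 3.7943). Then |GZ| = |Z − G| = 58.856.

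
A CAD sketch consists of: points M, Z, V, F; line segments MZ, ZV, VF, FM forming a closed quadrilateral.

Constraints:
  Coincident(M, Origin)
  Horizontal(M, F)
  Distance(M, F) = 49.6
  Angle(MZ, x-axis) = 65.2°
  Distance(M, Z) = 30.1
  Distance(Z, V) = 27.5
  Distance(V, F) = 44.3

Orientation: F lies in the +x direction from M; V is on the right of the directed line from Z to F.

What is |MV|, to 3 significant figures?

5.37

M is at the origin; MF is horizontal with |MF| = 49.6 and F in +x, so F = (49.6, 0). MZ runs at 65.2° with |MZ| = 30.1, so Z = (12.6, 27.3). V is determined by |ZV| = 27.5 and |VF| = 44.3 together: it lies at the intersection of circle(Z, 27.5) and circle(F, 44.3). With |ZF| = 46.0, the foot of the radical line on ZF is 9.87 from Z and the perpendicular offset is √(27.5² − 9.87²) = 25.7. Taking the right-of-ZF solution: V = (5.31, 0.816).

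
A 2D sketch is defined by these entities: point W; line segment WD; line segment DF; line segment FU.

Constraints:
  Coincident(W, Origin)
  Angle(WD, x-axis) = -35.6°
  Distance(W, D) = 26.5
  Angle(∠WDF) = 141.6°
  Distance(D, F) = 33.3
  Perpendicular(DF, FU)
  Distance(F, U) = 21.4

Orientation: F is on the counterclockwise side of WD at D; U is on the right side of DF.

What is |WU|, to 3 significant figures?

66.0

W is at the origin; WD runs at -35.6° with length 26.5, so D = 26.5·(cos -35.6°, sin -35.6°) = (21.5, -15.4). ∠WDF = 141.6°, so DF runs at -35.6° + (180° − 141.6°) = 2.80° from the x-axis; with |DF| = 33.3, F = D + 33.3·(cos 2.80°, sin 2.80°) = (54.8, -13.8). DF ⟂ FU; with |FU| = 21.4 on the right of DF, U = F + 21.4·(0.0488, -0.999) = (55.9, -35.2). Then |WU| = |U − W| = 66.0.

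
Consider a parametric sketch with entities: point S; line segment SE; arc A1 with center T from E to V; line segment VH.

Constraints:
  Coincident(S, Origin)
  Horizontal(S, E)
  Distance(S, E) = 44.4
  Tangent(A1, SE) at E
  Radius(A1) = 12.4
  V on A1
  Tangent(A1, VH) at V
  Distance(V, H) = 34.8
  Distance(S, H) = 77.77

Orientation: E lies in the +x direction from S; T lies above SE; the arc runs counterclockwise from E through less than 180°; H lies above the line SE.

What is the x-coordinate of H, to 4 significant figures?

64.56

Checks: S.y = 0.00, E.y = 0.00 ✓; |TV| = 12.40 ✓; ∠(TV, VH) = 90.00° ✓; |VH| = 34.80 ✓; |SH| = 77.77 ✓.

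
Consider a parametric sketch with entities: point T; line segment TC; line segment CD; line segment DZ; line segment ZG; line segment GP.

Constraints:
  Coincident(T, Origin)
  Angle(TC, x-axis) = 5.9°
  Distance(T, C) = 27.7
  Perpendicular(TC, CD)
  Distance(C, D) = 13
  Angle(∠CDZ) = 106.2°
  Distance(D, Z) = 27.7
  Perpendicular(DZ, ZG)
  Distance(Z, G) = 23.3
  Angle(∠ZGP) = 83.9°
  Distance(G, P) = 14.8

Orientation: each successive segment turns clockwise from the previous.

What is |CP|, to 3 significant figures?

19.0

T is at the origin; TC runs at 5.9° with length 27.7, so C = (27.6, 2.85). TC is perpendicular to CD, so CD runs at -84.1°; with |CD| = 13.0, D = (28.9, -10.1). ∠CDZ = 106.2° gives DZ at -158° from the x-axis; with |DZ| = 27.7, Z = (3.22, -20.5). DZ ⟂ ZG, so ZG runs at 112°; with |ZG| = 23.3, G = (-5.54, 1.08). ∠ZGP = 83.9° gives GP at 16.0° from the x-axis; with |GP| = 14.8, P = (8.69, 5.16). Then |CP| = |P − C| = 19.0.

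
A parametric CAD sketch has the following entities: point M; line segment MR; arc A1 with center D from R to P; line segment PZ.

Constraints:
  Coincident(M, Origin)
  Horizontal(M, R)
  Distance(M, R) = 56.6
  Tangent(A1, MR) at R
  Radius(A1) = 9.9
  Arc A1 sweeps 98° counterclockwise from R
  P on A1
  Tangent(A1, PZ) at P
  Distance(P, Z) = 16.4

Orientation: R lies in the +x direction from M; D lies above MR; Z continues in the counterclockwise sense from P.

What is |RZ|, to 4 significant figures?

28.53

On A1, R sits at bearing -90° from D; a 98° counterclockwise sweep puts P at bearing 8°, so P = D + 9.9·(cos 8°, sin 8°) = (66.40, 11.28). A1 meets PZ tangentially, so DP is at right angles to PZ, so PZ runs along (−sin 8°, cos 8°); with |PZ| = 16.4, Z = (64.12, 27.52). Then |RZ| = |Z − R| = 28.53.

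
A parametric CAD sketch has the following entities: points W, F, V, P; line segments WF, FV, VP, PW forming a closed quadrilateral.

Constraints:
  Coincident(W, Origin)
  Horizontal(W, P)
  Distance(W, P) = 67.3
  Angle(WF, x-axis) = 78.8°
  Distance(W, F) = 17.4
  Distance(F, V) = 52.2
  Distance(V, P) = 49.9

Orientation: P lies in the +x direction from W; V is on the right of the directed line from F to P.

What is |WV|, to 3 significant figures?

40.0

Checks: |FV| = 52.20 ✓; |VP| = 49.90 ✓.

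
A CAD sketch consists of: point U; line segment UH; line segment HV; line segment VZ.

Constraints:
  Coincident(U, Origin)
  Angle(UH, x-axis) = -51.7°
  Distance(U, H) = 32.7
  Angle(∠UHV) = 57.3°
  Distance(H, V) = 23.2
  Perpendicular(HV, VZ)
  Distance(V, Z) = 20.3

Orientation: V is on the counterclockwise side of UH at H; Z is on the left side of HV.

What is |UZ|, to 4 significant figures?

9.095

∠UHV = 57.3°, so HV runs at -51.7° + (180° − 57.3°) = 71.00° from the x-axis; with |HV| = 23.2, V = H + 23.2·(cos 71.00°, sin 71.00°) = (27.82, -3.726). HV ⟂ VZ; with |VZ| = 20.3 on the left of HV, Z = V + 20.3·(-0.9455, 0.3256) = (8.626, 2.883). Then |UZ| = |Z − U| = 9.095.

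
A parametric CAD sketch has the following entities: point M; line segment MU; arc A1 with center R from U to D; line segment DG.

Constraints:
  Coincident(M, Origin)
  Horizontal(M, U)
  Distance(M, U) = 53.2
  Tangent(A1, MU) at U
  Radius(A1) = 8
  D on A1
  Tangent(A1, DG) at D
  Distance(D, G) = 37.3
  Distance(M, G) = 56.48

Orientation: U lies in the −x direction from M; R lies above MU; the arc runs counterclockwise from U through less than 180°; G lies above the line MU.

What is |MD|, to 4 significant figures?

45.82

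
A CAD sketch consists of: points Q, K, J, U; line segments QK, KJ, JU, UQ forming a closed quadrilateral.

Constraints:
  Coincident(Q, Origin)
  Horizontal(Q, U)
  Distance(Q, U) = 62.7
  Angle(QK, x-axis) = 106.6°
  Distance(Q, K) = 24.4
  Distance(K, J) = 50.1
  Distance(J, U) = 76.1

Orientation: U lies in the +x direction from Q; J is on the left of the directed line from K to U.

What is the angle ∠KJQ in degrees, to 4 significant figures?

16.41°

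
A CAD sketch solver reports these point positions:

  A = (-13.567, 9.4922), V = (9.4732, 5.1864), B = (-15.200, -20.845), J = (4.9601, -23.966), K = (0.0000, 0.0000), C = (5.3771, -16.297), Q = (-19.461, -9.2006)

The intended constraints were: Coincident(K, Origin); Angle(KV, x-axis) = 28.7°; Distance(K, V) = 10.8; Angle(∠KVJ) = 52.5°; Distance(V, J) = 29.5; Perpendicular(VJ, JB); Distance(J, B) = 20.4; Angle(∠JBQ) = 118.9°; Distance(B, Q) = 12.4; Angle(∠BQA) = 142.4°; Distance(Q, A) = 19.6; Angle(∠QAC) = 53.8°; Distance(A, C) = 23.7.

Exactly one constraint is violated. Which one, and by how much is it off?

Distance(A, C) = 23.7 — off by 8.30.

K = (0.00, 0.00) ✓; KV at 28.70° ✓; |KV| = 10.80 ✓; ∠KVJ = 52.50° ✓; |VJ| = 29.50 ✓; ∠(VJ, JB) = 90.00° ✓; |JB| = 20.40 ✓; ∠JBQ = 118.9° ✓; |BQ| = 12.40 ✓; ∠BQA = 142.4° ✓; |QA| = 19.60 ✓; ∠QAC = 53.80° ✓; |AC| = 32.00 ✗.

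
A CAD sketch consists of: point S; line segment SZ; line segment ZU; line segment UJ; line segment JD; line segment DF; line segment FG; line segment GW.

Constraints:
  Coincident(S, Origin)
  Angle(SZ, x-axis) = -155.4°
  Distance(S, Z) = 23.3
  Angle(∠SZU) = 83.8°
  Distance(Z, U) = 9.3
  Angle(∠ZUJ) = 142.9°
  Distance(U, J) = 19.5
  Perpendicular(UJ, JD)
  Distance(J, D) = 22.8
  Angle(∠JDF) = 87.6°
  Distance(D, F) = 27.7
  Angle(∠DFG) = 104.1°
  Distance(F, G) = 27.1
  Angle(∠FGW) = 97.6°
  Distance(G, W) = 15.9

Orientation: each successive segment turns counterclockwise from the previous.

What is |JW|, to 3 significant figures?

20.8

S is at the origin; SZ runs at -155.4° with length 23.3, so Z = (-21.2, -9.70). ∠SZU = 83.8° gives ZU at -59.2° from the x-axis; with |ZU| = 9.3, U = (-16.4, -17.7). ∠ZUJ = 142.9° gives UJ at -22.1° from the x-axis; with |UJ| = 19.5, J = (1.64, -25.0). UJ ⟂ JD, so JD runs at 67.9°; with |JD| = 22.8, D = (10.2, -3.90). ∠JDF = 87.6° gives DF at 160° from the x-axis; with |DF| = 27.7, F = (-15.9, 5.44). ∠DFG = 104.1° gives FG at -124° from the x-axis; with |FG| = 27.1, G = (-30.9, -17.1). ∠FGW = 97.6° gives GW at -41.4° from the x-axis; with |GW| = 15.9, W = (-19.0, -27.6). Then |JW| = |W − J| = 20.8.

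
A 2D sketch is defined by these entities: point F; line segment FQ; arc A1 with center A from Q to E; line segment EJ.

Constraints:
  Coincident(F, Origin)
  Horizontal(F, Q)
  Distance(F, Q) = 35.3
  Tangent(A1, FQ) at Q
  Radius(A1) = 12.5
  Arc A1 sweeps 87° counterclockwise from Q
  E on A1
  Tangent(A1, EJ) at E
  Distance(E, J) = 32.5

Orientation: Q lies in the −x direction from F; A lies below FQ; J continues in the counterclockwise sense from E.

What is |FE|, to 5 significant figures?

49.229

F is at the origin; F and Q share the same y with |FQ| = 35.3 and Q on the −x side, so Q = (-35.300, 0.0000). Tangency of A1 to FQ means the radius AQ is perpendicular to FQ, so A = Q + (0, -12.5) = (-35.300, -12.500). On A1, Q sits at bearing 90° from A; an 87° counterclockwise sweep puts E at bearing 177°, so E = A + 12.5·(cos 177°, sin 177°) = (-47.783, -11.846). Then |FE| = |E − F| = 49.229.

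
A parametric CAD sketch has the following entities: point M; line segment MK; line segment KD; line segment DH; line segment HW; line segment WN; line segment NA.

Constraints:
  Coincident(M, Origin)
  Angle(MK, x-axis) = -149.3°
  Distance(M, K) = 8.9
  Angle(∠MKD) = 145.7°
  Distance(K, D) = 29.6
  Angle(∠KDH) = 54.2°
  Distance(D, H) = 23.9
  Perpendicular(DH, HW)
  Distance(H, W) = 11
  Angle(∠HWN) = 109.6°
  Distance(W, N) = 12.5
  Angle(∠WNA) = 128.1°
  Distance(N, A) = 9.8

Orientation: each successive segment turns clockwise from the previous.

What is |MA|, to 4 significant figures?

27.73

M is at the origin; MK runs at -149.3° with length 8.9, so K = (-7.653, -4.544). ∠MKD = 145.7° gives KD at 176.4° from the x-axis; with |KD| = 29.6, D = (-37.19, -2.685). ∠KDH = 54.2° gives DH at 50.60° from the x-axis; with |DH| = 23.9, H = (-22.02, 15.78). The perpendicularity gives HW at right angles to DH, so HW runs at -39.40°; with |HW| = 11.0, W = (-13.52, 8.801). ∠HWN = 109.6° gives WN at -109.8° from the x-axis; with |WN| = 12.5, N = (-17.76, -2.960). ∠WNA = 128.1° gives NA at -161.7° from the x-axis; with |NA| = 9.8, A = (-27.06, -6.037). Then |MA| = |A − M| = 27.73.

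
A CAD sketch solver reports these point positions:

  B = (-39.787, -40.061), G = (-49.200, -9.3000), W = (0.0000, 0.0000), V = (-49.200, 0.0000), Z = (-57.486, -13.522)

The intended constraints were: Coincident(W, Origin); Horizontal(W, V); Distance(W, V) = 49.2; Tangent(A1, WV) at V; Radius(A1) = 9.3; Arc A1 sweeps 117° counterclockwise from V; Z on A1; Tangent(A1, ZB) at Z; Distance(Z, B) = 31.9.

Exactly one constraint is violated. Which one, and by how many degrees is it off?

Tangent(A1, ZB) at Z — off by 6.70°.

W = (0.00, 0.00) ✓; W.y = 0.00, V.y = 0.00 ✓; |WV| = 49.20 ✓; ∠(GV, VW) = 90.00° ✓; |GV| = 9.300 ✓; bearing(G→Z) − bearing(G→V) = 117.0° ✓; |GZ| = 9.300 ✓; ∠(GZ, ZB) = 83.30° ✗; |ZB| = 31.90 ✓.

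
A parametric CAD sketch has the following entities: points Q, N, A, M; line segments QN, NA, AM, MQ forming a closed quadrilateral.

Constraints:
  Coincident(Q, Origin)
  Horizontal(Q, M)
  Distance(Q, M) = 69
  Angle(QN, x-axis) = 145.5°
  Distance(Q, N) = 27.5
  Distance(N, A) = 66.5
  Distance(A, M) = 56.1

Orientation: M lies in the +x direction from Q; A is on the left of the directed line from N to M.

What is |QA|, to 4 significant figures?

58.60

Checks: QN at 145.5° ✓; |NA| = 66.50 ✓; |AM| = 56.10 ✓.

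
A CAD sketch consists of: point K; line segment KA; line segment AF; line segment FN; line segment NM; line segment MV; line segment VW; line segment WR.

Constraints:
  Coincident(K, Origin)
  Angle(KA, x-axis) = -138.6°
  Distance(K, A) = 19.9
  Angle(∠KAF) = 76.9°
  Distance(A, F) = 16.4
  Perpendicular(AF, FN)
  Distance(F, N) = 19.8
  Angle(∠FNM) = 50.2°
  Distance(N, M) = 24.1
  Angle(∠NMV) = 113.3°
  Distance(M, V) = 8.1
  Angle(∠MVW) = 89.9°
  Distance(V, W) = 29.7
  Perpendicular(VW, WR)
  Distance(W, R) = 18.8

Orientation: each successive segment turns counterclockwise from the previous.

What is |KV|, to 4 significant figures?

23.18

∠FNM = 50.2° gives NM at -175.7° from the x-axis; with |NM| = 24.1, M = (-14.11, -8.371). ∠NMV = 113.3° gives MV at -109.0° from the x-axis; with |MV| = 8.1, V = (-16.75, -16.03). Then |KV| = |V − K| = 23.18.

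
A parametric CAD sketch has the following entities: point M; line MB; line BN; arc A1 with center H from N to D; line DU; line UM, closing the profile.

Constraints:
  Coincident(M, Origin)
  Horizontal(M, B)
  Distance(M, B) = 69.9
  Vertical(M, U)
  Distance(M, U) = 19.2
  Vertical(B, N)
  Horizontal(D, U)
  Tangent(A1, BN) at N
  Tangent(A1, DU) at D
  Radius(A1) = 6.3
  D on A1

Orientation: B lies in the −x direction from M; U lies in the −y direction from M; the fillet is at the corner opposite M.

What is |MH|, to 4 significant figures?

64.90

MU is vertical with |MU| = 19.2 and U on the −y side, so U = (0.000, -19.20). The virtual corner opposite M is at (-69.90, -19.20). A1 meets BN tangentially, so HN is at right angles to BN and the tangent condition forces HD to be normal to DU, with radius 6.3, so the center H sits 6.3 in from both sides at H = (-63.60, -12.90). Then |MH| = |H − M| = 64.90.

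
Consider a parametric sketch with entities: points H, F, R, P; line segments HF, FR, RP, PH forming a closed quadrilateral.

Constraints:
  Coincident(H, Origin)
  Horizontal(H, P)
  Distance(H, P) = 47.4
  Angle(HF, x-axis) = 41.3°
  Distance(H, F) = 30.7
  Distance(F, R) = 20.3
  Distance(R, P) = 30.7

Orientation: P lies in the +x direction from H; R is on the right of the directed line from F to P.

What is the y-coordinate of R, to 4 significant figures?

0.9802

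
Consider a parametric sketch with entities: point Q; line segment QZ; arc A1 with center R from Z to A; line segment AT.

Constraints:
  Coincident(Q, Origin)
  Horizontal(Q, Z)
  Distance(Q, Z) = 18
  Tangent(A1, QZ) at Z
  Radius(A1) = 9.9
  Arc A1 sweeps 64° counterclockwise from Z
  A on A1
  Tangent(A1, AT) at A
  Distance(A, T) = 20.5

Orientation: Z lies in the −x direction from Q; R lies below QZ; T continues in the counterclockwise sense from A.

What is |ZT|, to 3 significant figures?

29.9

Q is at the origin; QZ is horizontal with |QZ| = 18.0 and Z on the −x side, so Z = (-18.0, 0.00). The tangent condition forces RZ to be normal to QZ, so R = Z + (0, -9.9) = (-18.0, -9.90). On A1, Z sits at bearing 90° from R; a 64° counterclockwise sweep puts A at bearing 154°, so A = R + 9.9·(cos 154°, sin 154°) = (-26.9, -5.56). The tangent condition forces RA to be normal to AT, so AT runs along (−sin 154°, cos 154°); with |AT| = 20.5, T = (-35.9, -24.0). Then |ZT| = |T − Z| = 29.9.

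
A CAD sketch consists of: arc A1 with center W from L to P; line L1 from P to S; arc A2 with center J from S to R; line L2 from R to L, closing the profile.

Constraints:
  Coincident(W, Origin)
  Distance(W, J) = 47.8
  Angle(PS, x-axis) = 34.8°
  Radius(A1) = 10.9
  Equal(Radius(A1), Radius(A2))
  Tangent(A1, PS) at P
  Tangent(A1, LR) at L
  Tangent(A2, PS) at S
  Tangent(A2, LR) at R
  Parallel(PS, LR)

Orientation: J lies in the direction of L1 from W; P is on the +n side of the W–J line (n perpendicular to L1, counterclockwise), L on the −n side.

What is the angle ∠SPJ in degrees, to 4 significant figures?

12.85°

The slot axis is L1's direction at 34.8°, so u = (cos 34.8°, sin 34.8°) = (0.8211, 0.5707) and n = (−sin 34.8°, cos 34.8°) = (-0.5707, 0.8211). W is at the origin and J lies 47.8 along u from W, so J = 47.8·u = (39.25, 27.28). Tangency of A1 to both parallel lines with radius 10.9 puts P and L at W ± 10.9·n: P = (-6.221, 8.951), L = (6.221, -8.951). Equal radii place S and R the same way about J: S = J + 10.9·n = (33.03, 36.23), R = J − 10.9·n = (45.47, 18.33). Then cos ∠SPJ = PS·PJ / (|PS||PJ|), giving 12.85°.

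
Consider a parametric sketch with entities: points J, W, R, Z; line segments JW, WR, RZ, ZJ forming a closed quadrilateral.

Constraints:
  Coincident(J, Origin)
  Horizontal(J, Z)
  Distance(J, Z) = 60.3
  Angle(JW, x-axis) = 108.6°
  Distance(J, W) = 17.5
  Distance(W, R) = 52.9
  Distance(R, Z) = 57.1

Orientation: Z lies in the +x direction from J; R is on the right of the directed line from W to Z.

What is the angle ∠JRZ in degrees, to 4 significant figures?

77.45°

Checks: |WR| = 52.90 ✓; |RZ| = 57.10 ✓.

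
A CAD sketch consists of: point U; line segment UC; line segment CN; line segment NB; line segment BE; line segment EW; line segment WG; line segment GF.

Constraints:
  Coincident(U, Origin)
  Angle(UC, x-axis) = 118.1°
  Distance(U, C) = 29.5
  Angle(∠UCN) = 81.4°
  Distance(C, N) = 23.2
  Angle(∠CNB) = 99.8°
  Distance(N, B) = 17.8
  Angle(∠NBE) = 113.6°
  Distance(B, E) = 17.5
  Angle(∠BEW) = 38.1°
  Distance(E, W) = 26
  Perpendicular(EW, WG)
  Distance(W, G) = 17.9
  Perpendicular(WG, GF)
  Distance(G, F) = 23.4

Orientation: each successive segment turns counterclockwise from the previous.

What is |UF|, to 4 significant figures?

25.04

U is at the origin; UC runs at 118.1° with length 29.5, so C = (-13.89, 26.02). ∠UCN = 81.4° gives CN at -143.3° from the x-axis; with |CN| = 23.2, N = (-32.50, 12.16). ∠CNB = 99.8° gives NB at -63.10° from the x-axis; with |NB| = 17.8, B = (-24.44, -3.716). ∠NBE = 113.6° gives BE at 3.300° from the x-axis; with |BE| = 17.5, E = (-6.972, -2.709). ∠BEW = 38.1° gives EW at 145.2° from the x-axis; with |EW| = 26.0, W = (-28.32, 12.13). EW is perpendicular to WG, so WG runs at -124.8°; with |WG| = 17.9, G = (-38.54, -2.569). The perpendicularity gives GF at right angles to WG, so GF runs at -34.80°; with |GF| = 23.4, F = (-19.32, -15.92). Then |UF| = |F − U| = 25.04.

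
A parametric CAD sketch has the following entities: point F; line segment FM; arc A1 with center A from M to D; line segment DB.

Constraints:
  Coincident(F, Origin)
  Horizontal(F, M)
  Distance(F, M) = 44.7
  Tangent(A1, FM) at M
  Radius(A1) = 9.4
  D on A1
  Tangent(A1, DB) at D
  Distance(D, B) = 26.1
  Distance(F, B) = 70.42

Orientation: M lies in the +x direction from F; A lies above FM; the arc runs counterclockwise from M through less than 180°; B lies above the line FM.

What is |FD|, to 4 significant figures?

53.55

Checks: |FM| = 44.70 ✓; |AD| = 9.400 ✓; ∠(AD, DB) = 90.00° ✓; |DB| = 26.10 ✓; |FB| = 70.42 ✓.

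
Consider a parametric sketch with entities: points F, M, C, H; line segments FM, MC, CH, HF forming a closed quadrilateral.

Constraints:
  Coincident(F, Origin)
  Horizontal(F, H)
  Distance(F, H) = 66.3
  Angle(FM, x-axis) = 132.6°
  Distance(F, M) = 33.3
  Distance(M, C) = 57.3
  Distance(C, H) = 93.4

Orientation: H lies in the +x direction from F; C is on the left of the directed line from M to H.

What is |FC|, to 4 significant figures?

73.42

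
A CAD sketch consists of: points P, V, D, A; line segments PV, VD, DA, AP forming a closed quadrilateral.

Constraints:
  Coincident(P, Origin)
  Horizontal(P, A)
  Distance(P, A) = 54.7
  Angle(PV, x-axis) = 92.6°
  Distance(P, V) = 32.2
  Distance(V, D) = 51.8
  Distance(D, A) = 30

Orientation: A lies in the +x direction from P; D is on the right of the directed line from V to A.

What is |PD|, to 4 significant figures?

29.11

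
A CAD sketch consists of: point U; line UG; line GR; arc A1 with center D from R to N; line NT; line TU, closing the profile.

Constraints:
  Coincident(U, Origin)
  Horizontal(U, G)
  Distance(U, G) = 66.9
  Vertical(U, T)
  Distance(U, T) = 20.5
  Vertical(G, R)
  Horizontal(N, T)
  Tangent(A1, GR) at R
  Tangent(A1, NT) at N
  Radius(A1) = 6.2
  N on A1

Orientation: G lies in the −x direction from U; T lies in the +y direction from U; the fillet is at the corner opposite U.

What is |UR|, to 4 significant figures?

68.41

The virtual corner opposite U is at (-66.90, 20.50). Tangency of A1 to GR means the radius DR is perpendicular to GR and A1 meets NT tangentially, so DN is at right angles to NT, with radius 6.2, so the center D sits 6.2 in from both sides at D = (-60.70, 14.30). That places the tangent points at R = (-66.90, 14.30) on GR and N = (-60.70, 20.50) on NT. Then |UR| = |R − U| = 68.41.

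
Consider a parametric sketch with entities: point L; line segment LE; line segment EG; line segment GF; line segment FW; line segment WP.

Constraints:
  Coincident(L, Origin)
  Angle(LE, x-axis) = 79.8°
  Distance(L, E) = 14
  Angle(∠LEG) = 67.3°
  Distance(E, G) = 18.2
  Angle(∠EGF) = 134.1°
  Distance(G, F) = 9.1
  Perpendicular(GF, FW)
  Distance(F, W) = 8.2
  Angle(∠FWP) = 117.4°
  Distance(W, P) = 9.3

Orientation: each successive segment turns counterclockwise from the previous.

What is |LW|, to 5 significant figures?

13.259

L is at the origin; LE runs at 79.8° with length 14.0, so E = (2.4792, 13.779). ∠LEG = 67.3° gives EG at -167.50° from the x-axis; with |EG| = 18.2, G = (-15.289, 9.8395). ∠EGF = 134.1° gives GF at -121.60° from the x-axis; with |GF| = 9.1, F = (-20.058, 2.0888). GF ⟂ FW, so FW runs at -31.600°; with |FW| = 8.2, W = (-13.074, -2.2079). Then |LW| = |W − L| = 13.259.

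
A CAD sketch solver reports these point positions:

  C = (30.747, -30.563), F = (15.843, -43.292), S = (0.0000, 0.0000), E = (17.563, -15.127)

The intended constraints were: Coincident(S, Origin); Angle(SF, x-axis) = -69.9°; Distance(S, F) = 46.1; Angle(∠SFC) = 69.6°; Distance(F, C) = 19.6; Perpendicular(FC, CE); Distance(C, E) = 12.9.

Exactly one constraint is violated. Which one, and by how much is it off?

Distance(C, E) = 12.9 — off by 7.40.

S = (0.00, 0.00) ✓; SF at -69.90° ✓; |SF| = 46.10 ✓; ∠SFC = 69.60° ✓; |FC| = 19.60 ✓; ∠(FC, CE) = 90.00° ✓; |CE| = 20.30 ✗.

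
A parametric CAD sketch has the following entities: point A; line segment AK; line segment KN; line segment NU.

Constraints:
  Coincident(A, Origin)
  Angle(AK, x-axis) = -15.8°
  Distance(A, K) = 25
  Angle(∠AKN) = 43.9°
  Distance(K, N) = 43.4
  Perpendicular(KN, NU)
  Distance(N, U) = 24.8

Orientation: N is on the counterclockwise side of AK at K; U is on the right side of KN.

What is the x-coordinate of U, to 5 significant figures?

23.571

∠AKN = 43.9°, so KN runs at -15.8° + (180° − 43.9°) = 120.30° from the x-axis; with |KN| = 43.4, N = K + 43.4·(cos 120.30°, sin 120.30°) = (2.1590, 30.664). KN ⟂ NU; with |NU| = 24.8 on the right of KN, U = N + 24.8·(0.86340, 0.50453) = (23.571, 43.177). So U.x = 23.571.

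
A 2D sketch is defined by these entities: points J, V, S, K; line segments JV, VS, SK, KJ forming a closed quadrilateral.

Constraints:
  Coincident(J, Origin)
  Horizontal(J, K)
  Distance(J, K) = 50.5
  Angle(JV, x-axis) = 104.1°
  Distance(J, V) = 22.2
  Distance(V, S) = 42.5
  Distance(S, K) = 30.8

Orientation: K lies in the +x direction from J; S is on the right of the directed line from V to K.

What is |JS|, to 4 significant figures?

24.46

Checks: |VS| = 42.50 ✓; |SK| = 30.80 ✓.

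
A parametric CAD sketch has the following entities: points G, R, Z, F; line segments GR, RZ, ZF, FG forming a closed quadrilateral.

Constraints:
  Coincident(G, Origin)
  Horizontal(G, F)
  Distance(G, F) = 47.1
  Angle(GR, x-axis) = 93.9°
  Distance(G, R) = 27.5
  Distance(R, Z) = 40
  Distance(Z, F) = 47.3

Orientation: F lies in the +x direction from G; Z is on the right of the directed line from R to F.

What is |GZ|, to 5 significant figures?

12.510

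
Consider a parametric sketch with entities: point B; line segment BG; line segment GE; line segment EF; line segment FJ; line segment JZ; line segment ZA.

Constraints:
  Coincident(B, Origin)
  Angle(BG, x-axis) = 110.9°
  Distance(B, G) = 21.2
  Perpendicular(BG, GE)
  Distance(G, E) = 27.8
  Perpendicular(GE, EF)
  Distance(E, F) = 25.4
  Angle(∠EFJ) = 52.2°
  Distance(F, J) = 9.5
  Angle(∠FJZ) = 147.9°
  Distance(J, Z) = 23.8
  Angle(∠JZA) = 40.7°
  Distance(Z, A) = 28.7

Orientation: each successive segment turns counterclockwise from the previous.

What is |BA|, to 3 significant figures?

38.5

B is at the origin; BG runs at 110.9° with length 21.2, so G = (-7.56, 19.8). The perpendicularity gives GE at right angles to BG, so GE runs at -159°; with |GE| = 27.8, E = (-33.5, 9.89). GE ⟂ EF, so EF runs at -69.1°; with |EF| = 25.4, F = (-24.5, -13.8). ∠EFJ = 52.2° gives FJ at 58.7° from the x-axis; with |FJ| = 9.5, J = (-19.5, -5.72). ∠FJZ = 147.9° gives JZ at 90.8° from the x-axis; with |JZ| = 23.8, Z = (-19.9, 18.1). ∠JZA = 40.7° gives ZA at -130° from the x-axis; with |ZA| = 28.7, A = (-38.3, -3.94). Then |BA| = |A − B| = 38.5.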